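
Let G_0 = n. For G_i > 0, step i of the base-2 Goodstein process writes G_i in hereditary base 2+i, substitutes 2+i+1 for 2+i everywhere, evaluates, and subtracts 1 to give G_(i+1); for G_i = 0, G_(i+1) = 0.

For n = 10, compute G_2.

(0) 10|_2 = 2^(2 + 1) + 2 ↦ 3^(3 + 1) + 3|_3 = 84 ⇒ 83
(1) 83|_3 = 3^(3 + 1) + 2 ↦ 4^(4 + 1) + 2|_4 = 1026 ⇒ 1025
(2) 1025|_4 = 4^(4 + 1) + 1 ↦ 5^(5 + 1) + 1|_5 = 15626 ⇒ 15625

1025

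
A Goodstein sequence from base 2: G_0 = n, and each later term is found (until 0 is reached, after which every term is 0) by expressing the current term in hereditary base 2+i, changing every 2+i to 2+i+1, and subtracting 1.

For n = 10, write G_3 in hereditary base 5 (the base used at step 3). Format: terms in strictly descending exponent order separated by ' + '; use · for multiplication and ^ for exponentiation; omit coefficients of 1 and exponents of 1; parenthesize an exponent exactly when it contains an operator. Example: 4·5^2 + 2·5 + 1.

5^(5 + 1)

G_0 = 10. HB_2(10) = 2^(2 + 1) + 2. Bump = 84. G_1 = 83.
G_1 = 83. HB_3(83) = 3^(3 + 1) + 2. Bump = 1026. G_2 = 1025.
G_2 = 1025. HB_4(1025) = 4^(4 + 1) + 1. Bump = 15626. G_3 = 15625.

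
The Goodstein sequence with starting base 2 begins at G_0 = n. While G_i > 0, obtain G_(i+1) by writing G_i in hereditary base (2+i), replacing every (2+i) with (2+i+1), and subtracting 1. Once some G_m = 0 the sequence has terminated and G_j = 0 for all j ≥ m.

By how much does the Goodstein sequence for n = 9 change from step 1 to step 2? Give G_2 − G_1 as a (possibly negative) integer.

[0] 9 ≡ 2^(2 + 1) + 1 (base 2). Lift 3: 82. −1: 81.
[1] 81 ≡ 3^(3 + 1) (base 3). Lift 4: 1024. −1: 1023.

942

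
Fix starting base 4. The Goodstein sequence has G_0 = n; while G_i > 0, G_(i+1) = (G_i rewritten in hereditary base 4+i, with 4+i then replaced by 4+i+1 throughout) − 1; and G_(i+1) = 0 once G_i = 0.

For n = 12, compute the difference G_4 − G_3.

base 4: 12 = 3·4; at 5: 3·5 = 15; next = 14
base 5: 14 = 2·5 + 4; at 6: 2·6 + 4 = 16; next = 15
base 6: 15 = 2·6 + 3; at 7: 2·7 + 3 = 17; next = 16
base 7: 16 = 2·7 + 2; at 8: 2·8 + 2 = 18; next = 17

1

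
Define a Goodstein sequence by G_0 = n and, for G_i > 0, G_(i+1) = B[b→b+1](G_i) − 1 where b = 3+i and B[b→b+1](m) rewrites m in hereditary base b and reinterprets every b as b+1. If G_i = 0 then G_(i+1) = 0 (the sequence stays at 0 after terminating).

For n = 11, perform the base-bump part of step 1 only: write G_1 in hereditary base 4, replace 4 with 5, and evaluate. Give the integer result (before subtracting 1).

[0] 11 ≡ 3^2 + 2 (base 3). Lift 4: 18. −1: 17.
[1] 17 ≡ 4^2 + 1 (base 4). Lift 5: 26. −1: 25.

26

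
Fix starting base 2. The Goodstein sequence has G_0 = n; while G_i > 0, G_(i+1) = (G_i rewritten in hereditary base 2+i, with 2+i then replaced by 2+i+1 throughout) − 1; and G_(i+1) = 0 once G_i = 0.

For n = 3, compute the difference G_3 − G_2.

-1

base 2: 3 = 2 + 1; at 3: 3 + 1 = 4; next = 3
base 3: 3 = 3; at 4: 4 = 4; next = 3
base 4: 3 = 3; at 5: 3 = 3; next = 2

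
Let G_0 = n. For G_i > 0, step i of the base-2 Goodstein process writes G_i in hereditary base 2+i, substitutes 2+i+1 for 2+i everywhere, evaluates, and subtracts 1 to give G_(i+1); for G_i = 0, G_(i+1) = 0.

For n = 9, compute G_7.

G_0=9  [base 2] 2^(2 + 1) + 1  →[2↦3]→  3^(3 + 1) + 1 = 82  −1 ⇒ G_1=81
G_1=81  [base 3] 3^(3 + 1)  →[3↦4]→  4^(4 + 1) = 1024  −1 ⇒ G_2=1023
G_2=1023  [base 4] 3·4^4 + 3·4^3 + 3·4^2 + 3·4 + 3  →[4↦5]→  3·5^5 + 3·5^3 + 3·5^2 + 3·5 + 3 = 9843  −1 ⇒ G_3=9842
G_3=9842  [base 5] 3·5^5 + 3·5^3 + 3·5^2 + 3·5 + 2  →[5↦6]→  3·6^6 + 3·6^3 + 3·6^2 + 3·6 + 2 = 140744  −1 ⇒ G_4=140743
G_4=140743  [base 6] 3·6^6 + 3·6^3 + 3·6^2 + 3·6 + 1  →[6↦7]→  3·7^7 + 3·7^3 + 3·7^2 + 3·7 + 1 = 2471827  −1 ⇒ G_5=2471826
G_5=2471826  [base 7] 3·7^7 + 3·7^3 + 3·7^2 + 3·7  →[7↦8]→  3·8^8 + 3·8^3 + 3·8^2 + 3·8 = 50333400  −1 ⇒ G_6=50333399
G_6=50333399  [base 8] 3·8^8 + 3·8^3 + 3·8^2 + 2·8 + 7  →[8↦9]→  3·9^9 + 3·9^3 + 3·9^2 + 2·9 + 7 = 1162263922  −1 ⇒ G_7=1162263921
G_7=1162263921  [base 9] 3·9^9 + 3·9^3 + 3·9^2 + 2·9 + 6  →[9↦10]→  3·10^10 + 3·10^3 + 3·10^2 + 2·10 + 6 = 30000003326  −1 ⇒ G_8=30000003325

1162263921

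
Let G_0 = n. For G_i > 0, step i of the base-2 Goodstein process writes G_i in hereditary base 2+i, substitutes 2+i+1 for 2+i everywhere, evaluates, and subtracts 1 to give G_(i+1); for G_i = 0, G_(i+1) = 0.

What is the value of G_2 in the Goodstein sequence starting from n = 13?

base 2: 13 = 2^(2 + 1) + 2^2 + 1; at 3: 3^(3 + 1) + 3^3 + 1 = 109; next = 108
base 3: 108 = 3^(3 + 1) + 3^3; at 4: 4^(4 + 1) + 4^4 = 1280; next = 1279
base 4: 1279 = 4^(4 + 1) + 3·4^3 + 3·4^2 + 3·4 + 3; at 5: 5^(5 + 1) + 3·5^3 + 3·5^2 + 3·5 + 3 = 16093; next = 16092

1279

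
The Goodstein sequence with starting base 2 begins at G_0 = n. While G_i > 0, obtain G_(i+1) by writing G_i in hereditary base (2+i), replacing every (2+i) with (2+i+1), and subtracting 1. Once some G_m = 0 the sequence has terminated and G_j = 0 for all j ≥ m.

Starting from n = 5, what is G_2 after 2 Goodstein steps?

255

G_0=5  [base 2] 2^2 + 1  →[2↦3]→  3^3 + 1 = 28  −1 ⇒ G_1=27
G_1=27  [base 3] 3^3  →[3↦4]→  4^4 = 256  −1 ⇒ G_2=255
G_2=255  [base 4] 3·4^3 + 3·4^2 + 3·4 + 3  →[4↦5]→  3·5^3 + 3·5^2 + 3·5 + 3 = 468  −1 ⇒ G_3=467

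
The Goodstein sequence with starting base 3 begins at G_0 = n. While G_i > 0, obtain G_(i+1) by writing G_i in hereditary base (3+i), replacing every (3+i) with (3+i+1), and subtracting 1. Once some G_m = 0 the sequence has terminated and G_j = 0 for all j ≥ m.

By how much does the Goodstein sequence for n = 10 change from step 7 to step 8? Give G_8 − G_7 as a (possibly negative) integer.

2

G_0=10  [base 3] 3^2 + 1  →[3↦4]→  4^2 + 1 = 17  −1 ⇒ G_1=16
G_1=16  [base 4] 4^2  →[4↦5]→  5^2 = 25  −1 ⇒ G_2=24
G_2=24  [base 5] 4·5 + 4  →[5↦6]→  4·6 + 4 = 28  −1 ⇒ G_3=27
G_3=27  [base 6] 4·6 + 3  →[6↦7]→  4·7 + 3 = 31  −1 ⇒ G_4=30
G_4=30  [base 7] 4·7 + 2  →[7↦8]→  4·8 + 2 = 34  −1 ⇒ G_5=33
G_5=33  [base 8] 4·8 + 1  →[8↦9]→  4·9 + 1 = 37  −1 ⇒ G_6=36
G_6=36  [base 9] 4·9  →[9↦10]→  4·10 = 40  −1 ⇒ G_7=39
G_7=39  [base 10] 3·10 + 9  →[10↦11]→  3·11 + 9 = 42  −1 ⇒ G_8=41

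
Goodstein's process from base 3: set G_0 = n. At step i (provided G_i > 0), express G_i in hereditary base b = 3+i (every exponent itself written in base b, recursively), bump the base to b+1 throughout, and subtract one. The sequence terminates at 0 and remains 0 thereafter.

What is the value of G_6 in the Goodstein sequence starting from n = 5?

[0] 5 ≡ 3 + 2 (base 3). Lift 4: 6. −1: 5.
[1] 5 ≡ 4 + 1 (base 4). Lift 5: 6. −1: 5.
[2] 5 ≡ 5 (base 5). Lift 6: 6. −1: 5.
[3] 5 ≡ 5 (base 6). Lift 7: 5. −1: 4.
[4] 4 ≡ 4 (base 7). Lift 8: 4. −1: 3.
[5] 3 ≡ 3 (base 8). Lift 9: 3. −1: 2.
[6] 2 ≡ 2 (base 9). Lift 10: 2. −1: 1.

2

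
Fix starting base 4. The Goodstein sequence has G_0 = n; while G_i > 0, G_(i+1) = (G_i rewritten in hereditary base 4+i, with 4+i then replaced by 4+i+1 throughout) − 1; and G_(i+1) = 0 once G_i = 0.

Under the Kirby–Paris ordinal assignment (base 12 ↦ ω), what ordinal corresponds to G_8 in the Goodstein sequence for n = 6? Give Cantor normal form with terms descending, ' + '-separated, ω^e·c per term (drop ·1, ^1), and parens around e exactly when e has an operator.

1

base 4: 6 = 4 + 2; at 5: 5 + 2 = 7; next = 6
base 5: 6 = 5 + 1; at 6: 6 + 1 = 7; next = 6
base 6: 6 = 6; at 7: 7 = 7; next = 6
base 7: 6 = 6; at 8: 6 = 6; next = 5
base 8: 5 = 5; at 9: 5 = 5; next = 4
base 9: 4 = 4; at 10: 4 = 4; next = 3
base 10: 3 = 3; at 11: 3 = 3; next = 2
base 11: 2 = 2; at 12: 2 = 2; next = 1
base 12: 1 = 1; at 13: 1 = 1; next = 0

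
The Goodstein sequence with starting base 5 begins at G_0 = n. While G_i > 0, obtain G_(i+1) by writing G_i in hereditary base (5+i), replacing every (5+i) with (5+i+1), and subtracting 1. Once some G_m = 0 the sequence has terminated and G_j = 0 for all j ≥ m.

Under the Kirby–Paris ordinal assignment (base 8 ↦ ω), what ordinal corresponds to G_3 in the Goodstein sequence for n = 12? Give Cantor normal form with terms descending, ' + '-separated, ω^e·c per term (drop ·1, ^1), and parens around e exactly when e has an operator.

step 0: 12 = 2·5 + 2; sub 6 for 5: 2·6 + 2; = 14; G_1 = 14−1 = 13
step 1: 13 = 2·6 + 1; sub 7 for 6: 2·7 + 1; = 15; G_2 = 15−1 = 14
step 2: 14 = 2·7; sub 8 for 7: 2·8; = 16; G_3 = 16−1 = 15
step 3: 15 = 8 + 7; sub 9 for 8: 9 + 7; = 16; G_4 = 16−1 = 15

ω + 7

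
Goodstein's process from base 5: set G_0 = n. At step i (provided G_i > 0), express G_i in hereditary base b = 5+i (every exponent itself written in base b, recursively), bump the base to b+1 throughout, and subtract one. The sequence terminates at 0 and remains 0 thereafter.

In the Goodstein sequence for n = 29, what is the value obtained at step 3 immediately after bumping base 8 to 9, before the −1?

82

G_0 = 29. HB_5(29) = 5^2 + 4. Bump = 40. G_1 = 39.
G_1 = 39. HB_6(39) = 6^2 + 3. Bump = 52. G_2 = 51.
G_2 = 51. HB_7(51) = 7^2 + 2. Bump = 66. G_3 = 65.
G_3 = 65. HB_8(65) = 8^2 + 1. Bump = 82. G_4 = 81.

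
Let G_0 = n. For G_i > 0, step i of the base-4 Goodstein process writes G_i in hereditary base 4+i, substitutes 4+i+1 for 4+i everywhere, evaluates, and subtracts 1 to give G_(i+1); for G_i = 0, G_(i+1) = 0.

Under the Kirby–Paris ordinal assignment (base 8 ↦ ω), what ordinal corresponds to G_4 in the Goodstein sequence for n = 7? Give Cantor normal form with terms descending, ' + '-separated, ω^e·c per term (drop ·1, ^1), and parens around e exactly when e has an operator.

7 —HB4→ 4 + 3 —bump→ 5 + 3 = 8 —(−1)→ 7
7 —HB5→ 5 + 2 —bump→ 6 + 2 = 8 —(−1)→ 7
7 —HB6→ 6 + 1 —bump→ 7 + 1 = 8 —(−1)→ 7
7 —HB7→ 7 —bump→ 8 = 8 —(−1)→ 7
7 —HB8→ 7 —bump→ 7 = 7 —(−1)→ 6

7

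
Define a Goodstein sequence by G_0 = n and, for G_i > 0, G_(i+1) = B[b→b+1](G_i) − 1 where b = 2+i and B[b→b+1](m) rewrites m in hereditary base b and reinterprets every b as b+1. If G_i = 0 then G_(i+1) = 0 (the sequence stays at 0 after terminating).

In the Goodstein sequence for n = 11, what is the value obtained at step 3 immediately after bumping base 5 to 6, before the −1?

step 0: 11 = 2^(2 + 1) + 2 + 1; sub 3 for 2: 3^(3 + 1) + 3 + 1; = 85; G_1 = 85−1 = 84
step 1: 84 = 3^(3 + 1) + 3; sub 4 for 3: 4^(4 + 1) + 4; = 1028; G_2 = 1028−1 = 1027
step 2: 1027 = 4^(4 + 1) + 3; sub 5 for 4: 5^(5 + 1) + 3; = 15628; G_3 = 15628−1 = 15627
step 3: 15627 = 5^(5 + 1) + 2; sub 6 for 5: 6^(6 + 1) + 2; = 279938; G_4 = 279938−1 = 279937

279938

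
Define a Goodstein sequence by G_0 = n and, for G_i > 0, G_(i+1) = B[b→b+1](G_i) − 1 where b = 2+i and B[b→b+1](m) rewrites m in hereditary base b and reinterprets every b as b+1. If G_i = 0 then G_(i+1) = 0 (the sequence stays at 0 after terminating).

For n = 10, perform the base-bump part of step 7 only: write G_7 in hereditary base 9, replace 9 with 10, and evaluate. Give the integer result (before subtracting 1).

step 0: 10 = 2^(2 + 1) + 2; sub 3 for 2: 3^(3 + 1) + 3; = 84; G_1 = 84−1 = 83
step 1: 83 = 3^(3 + 1) + 2; sub 4 for 3: 4^(4 + 1) + 2; = 1026; G_2 = 1026−1 = 1025
step 2: 1025 = 4^(4 + 1) + 1; sub 5 for 4: 5^(5 + 1) + 1; = 15626; G_3 = 15626−1 = 15625
step 3: 15625 = 5^(5 + 1); sub 6 for 5: 6^(6 + 1); = 279936; G_4 = 279936−1 = 279935
step 4: 279935 = 5·6^6 + 5·6^5 + 5·6^4 + 5·6^3 + 5·6^2 + 5·6 + 5; sub 7 for 6: 5·7^7 + 5·7^5 + 5·7^4 + 5·7^3 + 5·7^2 + 5·7 + 5; = 4215755; G_5 = 4215755−1 = 4215754
step 5: 4215754 = 5·7^7 + 5·7^5 + 5·7^4 + 5·7^3 + 5·7^2 + 5·7 + 4; sub 8 for 7: 5·8^8 + 5·8^5 + 5·8^4 + 5·8^3 + 5·8^2 + 5·8 + 4; = 84073324; G_6 = 84073324−1 = 84073323
step 6: 84073323 = 5·8^8 + 5·8^5 + 5·8^4 + 5·8^3 + 5·8^2 + 5·8 + 3; sub 9 for 8: 5·9^9 + 5·9^5 + 5·9^4 + 5·9^3 + 5·9^2 + 5·9 + 3; = 1937434593; G_7 = 1937434593−1 = 1937434592

50000555552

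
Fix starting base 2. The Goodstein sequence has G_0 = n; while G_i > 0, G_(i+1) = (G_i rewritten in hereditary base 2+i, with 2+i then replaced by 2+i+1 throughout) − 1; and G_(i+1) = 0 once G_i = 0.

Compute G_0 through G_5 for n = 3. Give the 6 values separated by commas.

(0) 3|_2 = 2 + 1 ↦ 3 + 1|_3 = 4 ⇒ 3
(1) 3|_3 = 3 ↦ 4|_4 = 4 ⇒ 3
(2) 3|_4 = 3 ↦ 3|_5 = 3 ⇒ 2
(3) 2|_5 = 2 ↦ 2|_6 = 2 ⇒ 1
(4) 1|_6 = 1 ↦ 1|_7 = 1 ⇒ 0

3, 3, 3, 2, 1, 0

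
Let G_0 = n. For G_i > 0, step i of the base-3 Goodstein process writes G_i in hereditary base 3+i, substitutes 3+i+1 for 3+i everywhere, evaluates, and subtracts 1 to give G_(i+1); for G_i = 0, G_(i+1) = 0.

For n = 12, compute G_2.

step 0: 12 = 3^2 + 3; sub 4 for 3: 4^2 + 4; = 20; G_1 = 20−1 = 19
step 1: 19 = 4^2 + 3; sub 5 for 4: 5^2 + 3; = 28; G_2 = 28−1 = 27
step 2: 27 = 5^2 + 2; sub 6 for 5: 6^2 + 2; = 38; G_3 = 38−1 = 37

27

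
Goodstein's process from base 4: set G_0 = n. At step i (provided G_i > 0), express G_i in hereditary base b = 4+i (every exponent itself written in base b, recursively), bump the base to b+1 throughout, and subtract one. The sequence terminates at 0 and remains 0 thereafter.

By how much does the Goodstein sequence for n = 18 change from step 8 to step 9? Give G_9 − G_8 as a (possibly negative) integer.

5

[0] 18 ≡ 4^2 + 2 (base 4). Lift 5: 27. −1: 26.
[1] 26 ≡ 5^2 + 1 (base 5). Lift 6: 37. −1: 36.
[2] 36 ≡ 6^2 (base 6). Lift 7: 49. −1: 48.
[3] 48 ≡ 6·7 + 6 (base 7). Lift 8: 54. −1: 53.
[4] 53 ≡ 6·8 + 5 (base 8). Lift 9: 59. −1: 58.
[5] 58 ≡ 6·9 + 4 (base 9). Lift 10: 64. −1: 63.
[6] 63 ≡ 6·10 + 3 (base 10). Lift 11: 69. −1: 68.
[7] 68 ≡ 6·11 + 2 (base 11). Lift 12: 74. −1: 73.
[8] 73 ≡ 6·12 + 1 (base 12). Lift 13: 79. −1: 78.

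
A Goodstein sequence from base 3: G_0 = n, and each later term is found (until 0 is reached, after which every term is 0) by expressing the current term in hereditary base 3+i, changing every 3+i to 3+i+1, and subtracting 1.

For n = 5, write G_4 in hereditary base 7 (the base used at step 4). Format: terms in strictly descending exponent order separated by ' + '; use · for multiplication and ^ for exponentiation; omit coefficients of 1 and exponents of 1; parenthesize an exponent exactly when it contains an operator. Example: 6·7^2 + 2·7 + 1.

4

base 3: 5 = 3 + 2; at 4: 4 + 2 = 6; next = 5
base 4: 5 = 4 + 1; at 5: 5 + 1 = 6; next = 5
base 5: 5 = 5; at 6: 6 = 6; next = 5
base 6: 5 = 5; at 7: 5 = 5; next = 4
base 7: 4 = 4; at 8: 4 = 4; next = 3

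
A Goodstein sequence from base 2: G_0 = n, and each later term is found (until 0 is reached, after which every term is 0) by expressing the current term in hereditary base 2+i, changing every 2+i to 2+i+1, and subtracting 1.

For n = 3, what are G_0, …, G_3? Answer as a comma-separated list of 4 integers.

3, 3, 3, 2

3 —HB2→ 2 + 1 —bump→ 3 + 1 = 4 —(−1)→ 3
3 —HB3→ 3 —bump→ 4 = 4 —(−1)→ 3
3 —HB4→ 3 —bump→ 3 = 3 —(−1)→ 2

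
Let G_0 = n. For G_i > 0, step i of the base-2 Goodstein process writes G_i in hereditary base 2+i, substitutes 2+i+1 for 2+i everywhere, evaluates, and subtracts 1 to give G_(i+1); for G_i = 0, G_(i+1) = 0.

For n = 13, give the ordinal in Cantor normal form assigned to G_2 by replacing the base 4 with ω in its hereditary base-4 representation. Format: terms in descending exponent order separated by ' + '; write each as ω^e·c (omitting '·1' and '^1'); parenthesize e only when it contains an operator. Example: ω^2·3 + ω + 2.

ω^(ω + 1) + ω^3·3 + ω^2·3 + ω·3 + 3

G_0 = 13. HB_2(13) = 2^(2 + 1) + 2^2 + 1. Bump = 109. G_1 = 108.
G_1 = 108. HB_3(108) = 3^(3 + 1) + 3^3. Bump = 1280. G_2 = 1279.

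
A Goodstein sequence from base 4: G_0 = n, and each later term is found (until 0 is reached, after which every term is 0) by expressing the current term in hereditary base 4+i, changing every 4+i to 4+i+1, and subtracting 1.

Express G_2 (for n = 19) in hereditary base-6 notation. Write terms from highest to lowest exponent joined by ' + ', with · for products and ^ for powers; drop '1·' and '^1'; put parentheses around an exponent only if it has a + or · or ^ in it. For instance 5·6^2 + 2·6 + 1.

19 —HB4→ 4^2 + 3 —bump→ 5^2 + 3 = 28 —(−1)→ 27
27 —HB5→ 5^2 + 2 —bump→ 6^2 + 2 = 38 —(−1)→ 37

6^2 + 1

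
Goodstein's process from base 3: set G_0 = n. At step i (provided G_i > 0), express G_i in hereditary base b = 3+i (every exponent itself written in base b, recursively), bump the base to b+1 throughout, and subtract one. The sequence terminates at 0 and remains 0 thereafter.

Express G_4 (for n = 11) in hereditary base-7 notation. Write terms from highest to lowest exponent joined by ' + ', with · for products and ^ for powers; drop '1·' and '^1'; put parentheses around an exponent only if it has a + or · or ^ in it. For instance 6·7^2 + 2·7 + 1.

11 —HB3→ 3^2 + 2 —bump→ 4^2 + 2 = 18 —(−1)→ 17
17 —HB4→ 4^2 + 1 —bump→ 5^2 + 1 = 26 —(−1)→ 25
25 —HB5→ 5^2 —bump→ 6^2 = 36 —(−1)→ 35
35 —HB6→ 5·6 + 5 —bump→ 5·7 + 5 = 40 —(−1)→ 39
39 —HB7→ 5·7 + 4 —bump→ 5·8 + 4 = 44 —(−1)→ 43

5·7 + 4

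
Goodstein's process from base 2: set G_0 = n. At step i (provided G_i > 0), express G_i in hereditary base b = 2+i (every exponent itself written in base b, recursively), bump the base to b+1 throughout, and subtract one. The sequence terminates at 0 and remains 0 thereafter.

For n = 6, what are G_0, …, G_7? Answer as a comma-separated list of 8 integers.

6, 29, 257, 3125, 46655, 98039, 187243, 332147

[0] 6 ≡ 2^2 + 2 (base 2). Lift 3: 30. −1: 29.
[1] 29 ≡ 3^3 + 2 (base 3). Lift 4: 258. −1: 257.
[2] 257 ≡ 4^4 + 1 (base 4). Lift 5: 3126. −1: 3125.
[3] 3125 ≡ 5^5 (base 5). Lift 6: 46656. −1: 46655.
[4] 46655 ≡ 5·6^5 + 5·6^4 + 5·6^3 + 5·6^2 + 5·6 + 5 (base 6). Lift 7: 98040. −1: 98039.
[5] 98039 ≡ 5·7^5 + 5·7^4 + 5·7^3 + 5·7^2 + 5·7 + 4 (base 7). Lift 8: 187244. −1: 187243.
[6] 187243 ≡ 5·8^5 + 5·8^4 + 5·8^3 + 5·8^2 + 5·8 + 3 (base 8). Lift 9: 332148. −1: 332147.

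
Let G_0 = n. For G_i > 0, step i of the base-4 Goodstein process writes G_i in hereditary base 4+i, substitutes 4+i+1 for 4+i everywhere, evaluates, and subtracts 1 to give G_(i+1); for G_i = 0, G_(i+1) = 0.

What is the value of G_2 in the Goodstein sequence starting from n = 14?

14 —HB4→ 3·4 + 2 —bump→ 3·5 + 2 = 17 —(−1)→ 16
16 —HB5→ 3·5 + 1 —bump→ 3·6 + 1 = 19 —(−1)→ 18
18 —HB6→ 3·6 —bump→ 3·7 = 21 —(−1)→ 20

18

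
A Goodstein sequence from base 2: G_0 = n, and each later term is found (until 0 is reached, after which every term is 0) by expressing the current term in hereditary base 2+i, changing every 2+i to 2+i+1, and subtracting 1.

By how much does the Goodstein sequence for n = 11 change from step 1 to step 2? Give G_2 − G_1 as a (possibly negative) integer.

[0] 11 ≡ 2^(2 + 1) + 2 + 1 (base 2). Lift 3: 85. −1: 84.
[1] 84 ≡ 3^(3 + 1) + 3 (base 3). Lift 4: 1028. −1: 1027.

943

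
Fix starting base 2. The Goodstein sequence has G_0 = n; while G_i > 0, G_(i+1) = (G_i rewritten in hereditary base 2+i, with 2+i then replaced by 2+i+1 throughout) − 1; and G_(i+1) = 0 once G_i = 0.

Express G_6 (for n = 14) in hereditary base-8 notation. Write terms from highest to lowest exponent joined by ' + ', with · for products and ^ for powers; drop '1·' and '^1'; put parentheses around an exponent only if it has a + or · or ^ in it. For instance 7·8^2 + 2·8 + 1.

8^(8 + 1) + 5·8^5 + 5·8^4 + 5·8^3 + 5·8^2 + 5·8 + 3

G_0 = 14. HB_2(14) = 2^(2 + 1) + 2^2 + 2. Bump = 111. G_1 = 110.
G_1 = 110. HB_3(110) = 3^(3 + 1) + 3^3 + 2. Bump = 1282. G_2 = 1281.
G_2 = 1281. HB_4(1281) = 4^(4 + 1) + 4^4 + 1. Bump = 18751. G_3 = 18750.
G_3 = 18750. HB_5(18750) = 5^(5 + 1) + 5^5. Bump = 326592. G_4 = 326591.
G_4 = 326591. HB_6(326591) = 6^(6 + 1) + 5·6^5 + 5·6^4 + 5·6^3 + 5·6^2 + 5·6 + 5. Bump = 5862841. G_5 = 5862840.
G_5 = 5862840. HB_7(5862840) = 7^(7 + 1) + 5·7^5 + 5·7^4 + 5·7^3 + 5·7^2 + 5·7 + 4. Bump = 134404972. G_6 = 134404971.
G_6 = 134404971. HB_8(134404971) = 8^(8 + 1) + 5·8^5 + 5·8^4 + 5·8^3 + 5·8^2 + 5·8 + 3. Bump = 3487116549. G_7 = 3487116548.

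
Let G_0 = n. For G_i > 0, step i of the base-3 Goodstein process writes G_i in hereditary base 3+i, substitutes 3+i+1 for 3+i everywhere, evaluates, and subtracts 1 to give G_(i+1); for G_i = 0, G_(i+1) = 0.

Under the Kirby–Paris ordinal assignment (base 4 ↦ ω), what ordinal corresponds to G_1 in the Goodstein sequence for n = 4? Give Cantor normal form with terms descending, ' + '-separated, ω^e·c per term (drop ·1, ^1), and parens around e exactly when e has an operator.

(0) 4|_3 = 3 + 1 ↦ 4 + 1|_4 = 5 ⇒ 4
(1) 4|_4 = 4 ↦ 5|_5 = 5 ⇒ 4

ω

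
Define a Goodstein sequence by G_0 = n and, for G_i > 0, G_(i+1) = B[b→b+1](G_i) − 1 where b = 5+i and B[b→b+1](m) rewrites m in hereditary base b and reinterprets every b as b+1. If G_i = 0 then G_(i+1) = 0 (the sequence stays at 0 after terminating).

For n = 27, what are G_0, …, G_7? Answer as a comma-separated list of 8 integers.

27, 37, 49, 63, 69, 75, 81, 87

27 —HB5→ 5^2 + 2 —bump→ 6^2 + 2 = 38 —(−1)→ 37
37 —HB6→ 6^2 + 1 —bump→ 7^2 + 1 = 50 —(−1)→ 49
49 —HB7→ 7^2 —bump→ 8^2 = 64 —(−1)→ 63
63 —HB8→ 7·8 + 7 —bump→ 7·9 + 7 = 70 —(−1)→ 69
69 —HB9→ 7·9 + 6 —bump→ 7·10 + 6 = 76 —(−1)→ 75
75 —HB10→ 7·10 + 5 —bump→ 7·11 + 5 = 82 —(−1)→ 81
81 —HB11→ 7·11 + 4 —bump→ 7·12 + 4 = 88 —(−1)→ 87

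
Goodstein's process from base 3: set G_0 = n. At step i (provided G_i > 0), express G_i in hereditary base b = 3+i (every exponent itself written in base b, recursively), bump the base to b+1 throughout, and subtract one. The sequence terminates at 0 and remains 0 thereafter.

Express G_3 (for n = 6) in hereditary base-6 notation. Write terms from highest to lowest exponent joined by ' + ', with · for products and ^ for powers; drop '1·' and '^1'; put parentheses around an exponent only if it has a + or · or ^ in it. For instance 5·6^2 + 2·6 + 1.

6 + 1

i=0: 6 = 2·3 (b=3); 3→4: 2·4 = 8; 8−1 = 7
i=1: 7 = 4 + 3 (b=4); 4→5: 5 + 3 = 8; 8−1 = 7
i=2: 7 = 5 + 2 (b=5); 5→6: 6 + 2 = 8; 8−1 = 7
i=3: 7 = 6 + 1 (b=6); 6→7: 7 + 1 = 8; 8−1 = 7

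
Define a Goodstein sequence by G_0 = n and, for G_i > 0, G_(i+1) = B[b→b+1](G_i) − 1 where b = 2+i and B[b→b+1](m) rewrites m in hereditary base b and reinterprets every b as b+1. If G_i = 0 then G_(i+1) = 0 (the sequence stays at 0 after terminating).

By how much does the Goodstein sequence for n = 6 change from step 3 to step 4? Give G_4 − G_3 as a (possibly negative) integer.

43530

base 2: 6 = 2^2 + 2; at 3: 3^3 + 3 = 30; next = 29
base 3: 29 = 3^3 + 2; at 4: 4^4 + 2 = 258; next = 257
base 4: 257 = 4^4 + 1; at 5: 5^5 + 1 = 3126; next = 3125
base 5: 3125 = 5^5; at 6: 6^6 = 46656; next = 46655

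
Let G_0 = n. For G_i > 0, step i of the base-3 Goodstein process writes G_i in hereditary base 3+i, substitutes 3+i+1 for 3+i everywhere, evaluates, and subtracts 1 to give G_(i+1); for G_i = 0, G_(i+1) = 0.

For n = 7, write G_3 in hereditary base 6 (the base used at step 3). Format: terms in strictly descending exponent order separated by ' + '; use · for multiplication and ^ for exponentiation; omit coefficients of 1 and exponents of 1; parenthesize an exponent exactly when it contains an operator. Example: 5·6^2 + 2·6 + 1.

(0) 7|_3 = 2·3 + 1 ↦ 2·4 + 1|_4 = 9 ⇒ 8
(1) 8|_4 = 2·4 ↦ 2·5|_5 = 10 ⇒ 9
(2) 9|_5 = 5 + 4 ↦ 6 + 4|_6 = 10 ⇒ 9

6 + 3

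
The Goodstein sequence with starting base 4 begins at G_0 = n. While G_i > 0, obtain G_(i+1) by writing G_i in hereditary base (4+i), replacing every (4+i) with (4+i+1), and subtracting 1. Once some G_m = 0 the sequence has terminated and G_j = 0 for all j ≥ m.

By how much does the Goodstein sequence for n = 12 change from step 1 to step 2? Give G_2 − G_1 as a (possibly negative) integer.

1

(0) 12|_4 = 3·4 ↦ 3·5|_5 = 15 ⇒ 14
(1) 14|_5 = 2·5 + 4 ↦ 2·6 + 4|_6 = 16 ⇒ 15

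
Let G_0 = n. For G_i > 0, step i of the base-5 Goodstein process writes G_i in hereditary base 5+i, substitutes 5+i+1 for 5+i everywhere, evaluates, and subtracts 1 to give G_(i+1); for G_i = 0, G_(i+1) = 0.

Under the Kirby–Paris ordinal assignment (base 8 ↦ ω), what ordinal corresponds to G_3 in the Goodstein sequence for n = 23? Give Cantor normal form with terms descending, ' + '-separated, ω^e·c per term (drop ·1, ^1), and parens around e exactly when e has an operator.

i=0: 23 = 4·5 + 3 (b=5); 5→6: 4·6 + 3 = 27; 27−1 = 26
i=1: 26 = 4·6 + 2 (b=6); 6→7: 4·7 + 2 = 30; 30−1 = 29
i=2: 29 = 4·7 + 1 (b=7); 7→8: 4·8 + 1 = 33; 33−1 = 32

ω·4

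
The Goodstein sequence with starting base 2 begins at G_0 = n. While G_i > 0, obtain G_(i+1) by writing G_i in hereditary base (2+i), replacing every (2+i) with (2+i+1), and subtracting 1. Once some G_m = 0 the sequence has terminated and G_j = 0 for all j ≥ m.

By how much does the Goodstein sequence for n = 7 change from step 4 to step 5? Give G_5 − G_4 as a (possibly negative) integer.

7 —HB2→ 2^2 + 2 + 1 —bump→ 3^3 + 3 + 1 = 31 —(−1)→ 30
30 —HB3→ 3^3 + 3 —bump→ 4^4 + 4 = 260 —(−1)→ 259
259 —HB4→ 4^4 + 3 —bump→ 5^5 + 3 = 3128 —(−1)→ 3127
3127 —HB5→ 5^5 + 2 —bump→ 6^6 + 2 = 46658 —(−1)→ 46657
46657 —HB6→ 6^6 + 1 —bump→ 7^7 + 1 = 823544 —(−1)→ 823543

776886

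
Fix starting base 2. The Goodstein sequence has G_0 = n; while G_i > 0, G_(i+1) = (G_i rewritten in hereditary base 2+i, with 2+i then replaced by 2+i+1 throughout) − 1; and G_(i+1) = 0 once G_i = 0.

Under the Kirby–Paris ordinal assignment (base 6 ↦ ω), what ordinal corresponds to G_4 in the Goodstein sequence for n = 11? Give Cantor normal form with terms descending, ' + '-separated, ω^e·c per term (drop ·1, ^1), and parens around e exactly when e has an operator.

G_0=11  [base 2] 2^(2 + 1) + 2 + 1  →[2↦3]→  3^(3 + 1) + 3 + 1 = 85  −1 ⇒ G_1=84
G_1=84  [base 3] 3^(3 + 1) + 3  →[3↦4]→  4^(4 + 1) + 4 = 1028  −1 ⇒ G_2=1027
G_2=1027  [base 4] 4^(4 + 1) + 3  →[4↦5]→  5^(5 + 1) + 3 = 15628  −1 ⇒ G_3=15627
G_3=15627  [base 5] 5^(5 + 1) + 2  →[5↦6]→  6^(6 + 1) + 2 = 279938  −1 ⇒ G_4=279937
G_4=279937  [base 6] 6^(6 + 1) + 1  →[6↦7]→  7^(7 + 1) + 1 = 5764802  −1 ⇒ G_5=5764801

ω^(ω + 1) + 1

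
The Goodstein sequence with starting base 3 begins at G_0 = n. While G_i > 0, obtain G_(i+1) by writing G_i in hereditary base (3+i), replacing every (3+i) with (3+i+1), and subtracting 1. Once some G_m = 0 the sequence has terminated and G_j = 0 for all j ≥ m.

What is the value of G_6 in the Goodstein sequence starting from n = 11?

47

11 —HB3→ 3^2 + 2 —bump→ 4^2 + 2 = 18 —(−1)→ 17
17 —HB4→ 4^2 + 1 —bump→ 5^2 + 1 = 26 —(−1)→ 25
25 —HB5→ 5^2 —bump→ 6^2 = 36 —(−1)→ 35
35 —HB6→ 5·6 + 5 —bump→ 5·7 + 5 = 40 —(−1)→ 39
39 —HB7→ 5·7 + 4 —bump→ 5·8 + 4 = 44 —(−1)→ 43
43 —HB8→ 5·8 + 3 —bump→ 5·9 + 3 = 48 —(−1)→ 47
47 —HB9→ 5·9 + 2 —bump→ 5·10 + 2 = 52 —(−1)→ 51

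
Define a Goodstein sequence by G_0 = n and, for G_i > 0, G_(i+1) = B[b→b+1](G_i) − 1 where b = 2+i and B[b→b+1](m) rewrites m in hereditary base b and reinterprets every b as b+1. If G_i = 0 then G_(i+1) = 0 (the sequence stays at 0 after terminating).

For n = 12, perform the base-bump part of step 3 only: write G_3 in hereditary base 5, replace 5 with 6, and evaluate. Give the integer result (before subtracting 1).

base 2: 12 = 2^(2 + 1) + 2^2; at 3: 3^(3 + 1) + 3^3 = 108; next = 107
base 3: 107 = 3^(3 + 1) + 2·3^2 + 2·3 + 2; at 4: 4^(4 + 1) + 2·4^2 + 2·4 + 2 = 1066; next = 1065
base 4: 1065 = 4^(4 + 1) + 2·4^2 + 2·4 + 1; at 5: 5^(5 + 1) + 2·5^2 + 2·5 + 1 = 15686; next = 15685

280020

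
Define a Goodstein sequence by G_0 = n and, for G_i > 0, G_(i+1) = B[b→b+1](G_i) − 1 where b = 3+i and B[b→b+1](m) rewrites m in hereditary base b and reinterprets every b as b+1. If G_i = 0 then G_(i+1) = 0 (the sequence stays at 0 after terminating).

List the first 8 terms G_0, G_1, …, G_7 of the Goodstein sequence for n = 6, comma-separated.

6, 7, 7, 7, 7, 7, 6, 5

step 0: 6 = 2·3; sub 4 for 3: 2·4; = 8; G_1 = 8−1 = 7
step 1: 7 = 4 + 3; sub 5 for 4: 5 + 3; = 8; G_2 = 8−1 = 7
step 2: 7 = 5 + 2; sub 6 for 5: 6 + 2; = 8; G_3 = 8−1 = 7
step 3: 7 = 6 + 1; sub 7 for 6: 7 + 1; = 8; G_4 = 8−1 = 7
step 4: 7 = 7; sub 8 for 7: 8; = 8; G_5 = 8−1 = 7
step 5: 7 = 7; sub 9 for 8: 7; = 7; G_6 = 7−1 = 6
step 6: 6 = 6; sub 10 for 9: 6; = 6; G_7 = 6−1 = 5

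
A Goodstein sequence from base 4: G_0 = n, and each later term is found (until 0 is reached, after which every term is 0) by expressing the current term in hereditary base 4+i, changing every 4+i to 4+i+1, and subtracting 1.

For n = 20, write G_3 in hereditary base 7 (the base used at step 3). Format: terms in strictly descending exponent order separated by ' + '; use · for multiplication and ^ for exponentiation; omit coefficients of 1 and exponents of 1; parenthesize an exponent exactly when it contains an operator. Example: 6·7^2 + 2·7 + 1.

7^2 + 2

G_0=20  [base 4] 4^2 + 4  →[4↦5]→  5^2 + 5 = 30  −1 ⇒ G_1=29
G_1=29  [base 5] 5^2 + 4  →[5↦6]→  6^2 + 4 = 40  −1 ⇒ G_2=39
G_2=39  [base 6] 6^2 + 3  →[6↦7]→  7^2 + 3 = 52  −1 ⇒ G_3=51
G_3=51  [base 7] 7^2 + 2  →[7↦8]→  8^2 + 2 = 66  −1 ⇒ G_4=65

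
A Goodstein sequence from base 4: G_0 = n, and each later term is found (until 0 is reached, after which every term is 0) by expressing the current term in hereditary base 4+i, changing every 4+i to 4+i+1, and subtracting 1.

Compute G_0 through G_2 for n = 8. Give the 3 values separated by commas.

(0) 8|_4 = 2·4 ↦ 2·5|_5 = 10 ⇒ 9
(1) 9|_5 = 5 + 4 ↦ 6 + 4|_6 = 10 ⇒ 9

8, 9, 9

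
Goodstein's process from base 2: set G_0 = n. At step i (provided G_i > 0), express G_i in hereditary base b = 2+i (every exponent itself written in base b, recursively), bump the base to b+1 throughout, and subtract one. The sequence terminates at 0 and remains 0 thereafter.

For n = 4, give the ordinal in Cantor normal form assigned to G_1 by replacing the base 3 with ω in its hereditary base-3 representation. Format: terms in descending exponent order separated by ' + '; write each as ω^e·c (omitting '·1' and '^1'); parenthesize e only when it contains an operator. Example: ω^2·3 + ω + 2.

ω^2·2 + ω·2 + 2

base 2: 4 = 2^2; at 3: 3^3 = 27; next = 26
base 3: 26 = 2·3^2 + 2·3 + 2; at 4: 2·4^2 + 2·4 + 2 = 42; next = 41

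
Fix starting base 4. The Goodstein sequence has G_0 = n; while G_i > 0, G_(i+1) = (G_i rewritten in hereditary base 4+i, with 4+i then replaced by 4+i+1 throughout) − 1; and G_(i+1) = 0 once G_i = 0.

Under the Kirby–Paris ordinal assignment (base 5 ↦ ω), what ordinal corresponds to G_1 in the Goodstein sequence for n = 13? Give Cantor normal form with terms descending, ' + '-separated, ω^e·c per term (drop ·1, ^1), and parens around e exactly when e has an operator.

[0] 13 ≡ 3·4 + 1 (base 4). Lift 5: 16. −1: 15.
[1] 15 ≡ 3·5 (base 5). Lift 6: 18. −1: 17.

ω·3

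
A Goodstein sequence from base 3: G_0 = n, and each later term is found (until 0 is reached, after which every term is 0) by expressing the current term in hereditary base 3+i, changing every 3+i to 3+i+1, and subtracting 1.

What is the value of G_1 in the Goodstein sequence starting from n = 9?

15

[0] 9 ≡ 3^2 (base 3). Lift 4: 16. −1: 15.
[1] 15 ≡ 3·4 + 3 (base 4). Lift 5: 18. −1: 17.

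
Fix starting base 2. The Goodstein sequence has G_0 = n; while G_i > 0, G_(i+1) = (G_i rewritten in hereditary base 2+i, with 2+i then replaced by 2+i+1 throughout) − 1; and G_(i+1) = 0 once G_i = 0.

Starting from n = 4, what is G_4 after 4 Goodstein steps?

4 —HB2→ 2^2 —bump→ 3^3 = 27 —(−1)→ 26
26 —HB3→ 2·3^2 + 2·3 + 2 —bump→ 2·4^2 + 2·4 + 2 = 42 —(−1)→ 41
41 —HB4→ 2·4^2 + 2·4 + 1 —bump→ 2·5^2 + 2·5 + 1 = 61 —(−1)→ 60
60 —HB5→ 2·5^2 + 2·5 —bump→ 2·6^2 + 2·6 = 84 —(−1)→ 83

83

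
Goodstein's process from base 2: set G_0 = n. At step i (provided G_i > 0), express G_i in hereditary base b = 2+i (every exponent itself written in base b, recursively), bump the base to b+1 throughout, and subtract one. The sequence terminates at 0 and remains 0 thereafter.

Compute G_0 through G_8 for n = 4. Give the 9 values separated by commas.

[0] 4 ≡ 2^2 (base 2). Lift 3: 27. −1: 26.
[1] 26 ≡ 2·3^2 + 2·3 + 2 (base 3). Lift 4: 42. −1: 41.
[2] 41 ≡ 2·4^2 + 2·4 + 1 (base 4). Lift 5: 61. −1: 60.
[3] 60 ≡ 2·5^2 + 2·5 (base 5). Lift 6: 84. −1: 83.
[4] 83 ≡ 2·6^2 + 6 + 5 (base 6). Lift 7: 110. −1: 109.
[5] 109 ≡ 2·7^2 + 7 + 4 (base 7). Lift 8: 140. −1: 139.
[6] 139 ≡ 2·8^2 + 8 + 3 (base 8). Lift 9: 174. −1: 173.
[7] 173 ≡ 2·9^2 + 9 + 2 (base 9). Lift 10: 212. −1: 211.

4, 26, 41, 60, 83, 109, 139, 173, 211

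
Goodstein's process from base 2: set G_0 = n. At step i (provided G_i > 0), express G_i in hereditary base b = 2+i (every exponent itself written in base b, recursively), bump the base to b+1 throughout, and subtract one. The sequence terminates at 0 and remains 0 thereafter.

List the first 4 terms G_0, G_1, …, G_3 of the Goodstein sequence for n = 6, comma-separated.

6, 29, 257, 3125

G_0 = 6. HB_2(6) = 2^2 + 2. Bump = 30. G_1 = 29.
G_1 = 29. HB_3(29) = 3^3 + 2. Bump = 258. G_2 = 257.
G_2 = 257. HB_4(257) = 4^4 + 1. Bump = 3126. G_3 = 3125.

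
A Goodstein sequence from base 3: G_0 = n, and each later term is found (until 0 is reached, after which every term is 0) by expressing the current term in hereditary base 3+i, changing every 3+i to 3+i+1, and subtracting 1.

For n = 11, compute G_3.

35

G_0=11  [base 3] 3^2 + 2  →[3↦4]→  4^2 + 2 = 18  −1 ⇒ G_1=17
G_1=17  [base 4] 4^2 + 1  →[4↦5]→  5^2 + 1 = 26  −1 ⇒ G_2=25
G_2=25  [base 5] 5^2  →[5↦6]→  6^2 = 36  −1 ⇒ G_3=35
G_3=35  [base 6] 5·6 + 5  →[6↦7]→  5·7 + 5 = 40  −1 ⇒ G_4=39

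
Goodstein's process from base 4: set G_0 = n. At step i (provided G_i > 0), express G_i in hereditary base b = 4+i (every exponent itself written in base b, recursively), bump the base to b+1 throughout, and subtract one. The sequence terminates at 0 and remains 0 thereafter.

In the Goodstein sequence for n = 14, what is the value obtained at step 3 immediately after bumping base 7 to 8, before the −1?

22

[0] 14 ≡ 3·4 + 2 (base 4). Lift 5: 17. −1: 16.
[1] 16 ≡ 3·5 + 1 (base 5). Lift 6: 19. −1: 18.
[2] 18 ≡ 3·6 (base 6). Lift 7: 21. −1: 20.
[3] 20 ≡ 2·7 + 6 (base 7). Lift 8: 22. −1: 21.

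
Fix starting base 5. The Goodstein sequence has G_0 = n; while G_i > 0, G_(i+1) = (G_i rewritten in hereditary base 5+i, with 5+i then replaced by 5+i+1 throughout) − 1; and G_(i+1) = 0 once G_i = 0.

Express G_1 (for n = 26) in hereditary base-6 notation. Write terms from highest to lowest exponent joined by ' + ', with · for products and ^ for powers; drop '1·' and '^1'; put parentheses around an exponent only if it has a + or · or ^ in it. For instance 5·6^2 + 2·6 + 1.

[0] 26 ≡ 5^2 + 1 (base 5). Lift 6: 37. −1: 36.
[1] 36 ≡ 6^2 (base 6). Lift 7: 49. −1: 48.

6^2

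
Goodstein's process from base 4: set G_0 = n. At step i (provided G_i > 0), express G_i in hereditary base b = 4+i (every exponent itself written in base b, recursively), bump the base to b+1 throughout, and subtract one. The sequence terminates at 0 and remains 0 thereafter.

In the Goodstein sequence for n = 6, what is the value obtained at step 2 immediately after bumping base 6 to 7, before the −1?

6 —HB4→ 4 + 2 —bump→ 5 + 2 = 7 —(−1)→ 6
6 —HB5→ 5 + 1 —bump→ 6 + 1 = 7 —(−1)→ 6

7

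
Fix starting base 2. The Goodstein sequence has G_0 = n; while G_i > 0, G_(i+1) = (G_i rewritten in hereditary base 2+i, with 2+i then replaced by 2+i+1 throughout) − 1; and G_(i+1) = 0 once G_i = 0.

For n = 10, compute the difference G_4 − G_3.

[0] 10 ≡ 2^(2 + 1) + 2 (base 2). Lift 3: 84. −1: 83.
[1] 83 ≡ 3^(3 + 1) + 2 (base 3). Lift 4: 1026. −1: 1025.
[2] 1025 ≡ 4^(4 + 1) + 1 (base 4). Lift 5: 15626. −1: 15625.
[3] 15625 ≡ 5^(5 + 1) (base 5). Lift 6: 279936. −1: 279935.

264310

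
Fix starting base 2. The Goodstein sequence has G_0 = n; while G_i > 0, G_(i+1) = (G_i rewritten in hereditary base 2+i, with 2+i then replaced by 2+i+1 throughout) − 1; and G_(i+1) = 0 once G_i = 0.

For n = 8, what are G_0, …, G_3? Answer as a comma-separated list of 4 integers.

8, 80, 553, 6310

i=0: 8 = 2^(2 + 1) (b=2); 2→3: 3^(3 + 1) = 81; 81−1 = 80
i=1: 80 = 2·3^3 + 2·3^2 + 2·3 + 2 (b=3); 3→4: 2·4^4 + 2·4^2 + 2·4 + 2 = 554; 554−1 = 553
i=2: 553 = 2·4^4 + 2·4^2 + 2·4 + 1 (b=4); 4→5: 2·5^5 + 2·5^2 + 2·5 + 1 = 6311; 6311−1 = 6310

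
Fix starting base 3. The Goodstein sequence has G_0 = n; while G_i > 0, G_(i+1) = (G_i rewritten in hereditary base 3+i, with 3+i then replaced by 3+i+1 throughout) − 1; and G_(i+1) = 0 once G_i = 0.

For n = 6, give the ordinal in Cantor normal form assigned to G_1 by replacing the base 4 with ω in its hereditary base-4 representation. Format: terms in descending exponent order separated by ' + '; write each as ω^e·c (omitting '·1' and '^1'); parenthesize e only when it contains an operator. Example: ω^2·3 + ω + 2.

ω + 3

i=0: 6 = 2·3 (b=3); 3→4: 2·4 = 8; 8−1 = 7
i=1: 7 = 4 + 3 (b=4); 4→5: 5 + 3 = 8; 8−1 = 7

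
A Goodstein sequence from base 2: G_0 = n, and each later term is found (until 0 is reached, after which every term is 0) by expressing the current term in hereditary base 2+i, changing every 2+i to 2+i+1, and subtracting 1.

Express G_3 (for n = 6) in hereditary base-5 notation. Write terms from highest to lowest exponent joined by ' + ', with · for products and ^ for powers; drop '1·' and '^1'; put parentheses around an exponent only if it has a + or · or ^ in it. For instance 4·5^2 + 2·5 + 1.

G_0=6  [base 2] 2^2 + 2  →[2↦3]→  3^3 + 3 = 30  −1 ⇒ G_1=29
G_1=29  [base 3] 3^3 + 2  →[3↦4]→  4^4 + 2 = 258  −1 ⇒ G_2=257
G_2=257  [base 4] 4^4 + 1  →[4↦5]→  5^5 + 1 = 3126  −1 ⇒ G_3=3125
G_3=3125  [base 5] 5^5  →[5↦6]→  6^6 = 46656  −1 ⇒ G_4=46655

5^5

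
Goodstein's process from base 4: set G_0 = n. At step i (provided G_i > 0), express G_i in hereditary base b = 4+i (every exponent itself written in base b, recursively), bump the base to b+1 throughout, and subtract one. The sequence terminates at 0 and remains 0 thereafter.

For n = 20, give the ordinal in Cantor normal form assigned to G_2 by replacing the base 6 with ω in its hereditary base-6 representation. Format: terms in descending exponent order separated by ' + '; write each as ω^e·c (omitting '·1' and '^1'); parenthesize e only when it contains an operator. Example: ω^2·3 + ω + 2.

[0] 20 ≡ 4^2 + 4 (base 4). Lift 5: 30. −1: 29.
[1] 29 ≡ 5^2 + 4 (base 5). Lift 6: 40. −1: 39.
[2] 39 ≡ 6^2 + 3 (base 6). Lift 7: 52. −1: 51.

ω^2 + 3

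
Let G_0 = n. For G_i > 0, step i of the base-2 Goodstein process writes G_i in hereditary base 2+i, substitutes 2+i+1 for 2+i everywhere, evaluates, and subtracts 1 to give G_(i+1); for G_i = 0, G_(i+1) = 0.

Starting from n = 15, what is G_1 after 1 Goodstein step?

111

base 2: 15 = 2^(2 + 1) + 2^2 + 2 + 1; at 3: 3^(3 + 1) + 3^3 + 3 + 1 = 112; next = 111
base 3: 111 = 3^(3 + 1) + 3^3 + 3; at 4: 4^(4 + 1) + 4^4 + 4 = 1284; next = 1283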